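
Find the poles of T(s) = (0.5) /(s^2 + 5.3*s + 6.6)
Set denominator = 0: s^2 + 5.3*s + 6.6 = (s + 3.3)(s + 2) = 0 → Poles: -2, -3.3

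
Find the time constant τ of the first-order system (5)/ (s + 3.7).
First-order system: τ = -1/pole. Pole = -3.7. τ = -1/(-3.7) = 0.2703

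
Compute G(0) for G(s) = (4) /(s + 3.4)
DC gain = G(0) = num(0)/den(0) = 4/3.4 = 1.176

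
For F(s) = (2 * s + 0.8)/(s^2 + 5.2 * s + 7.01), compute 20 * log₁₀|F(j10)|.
Substitute s = j*10: F(j10) = 0.085067 - 0.167507j.
|F(j10)| = sqrt(Re² + Im²) = 0.1879.
20*log₁₀(0.1879) = -14.52 dB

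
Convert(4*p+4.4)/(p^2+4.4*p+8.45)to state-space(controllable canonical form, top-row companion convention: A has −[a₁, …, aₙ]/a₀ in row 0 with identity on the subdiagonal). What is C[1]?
Reachable canonical form: C = numerator coefficients (right-aligned, zero-padded to length n).
num = 4*p + 4.4, C = [[4, 4.4]].
C[1] = 4.4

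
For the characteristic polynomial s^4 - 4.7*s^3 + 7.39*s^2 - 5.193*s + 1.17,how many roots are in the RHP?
s^4 - 4.7*s^3 + 7.39*s^2 - 5.193*s + 1.17 = (s - 2.5)(s - 0.4)(s^2 - 1.8*s + 1.17). Poles: 0.4, 0.9 + 0.6j, 0.9 - 0.6j, 2.5. RHP poles (Re>0): 4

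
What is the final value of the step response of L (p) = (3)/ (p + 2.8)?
FVT: lim_{t→∞} y(t) = lim_{p→0} p*Y(p) where Y(p) = L(p)/p.
= lim_{p→0} L(p) = L(0) = num(0)/den(0) = 3/2.8 = 1.071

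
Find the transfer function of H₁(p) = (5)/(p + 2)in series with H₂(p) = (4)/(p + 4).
Series: H = H₁ · H₂ = (n₁·n₂)/(d₁·d₂).
Num: n₁·n₂ = 20. Den: d₁·d₂ = p^2 + 6*p + 8.
H(p) = (20)/(p^2 + 6*p + 8)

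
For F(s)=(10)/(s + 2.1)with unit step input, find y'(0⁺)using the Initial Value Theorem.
IVT: y'(0⁺) = lim_{s→∞} s²·Y(s) = lim_{s→∞} s·F(s).
deg(num) = 0, deg(den) = 1, relative degree = 1, so s·F(s) → (leading num)/(leading den) = 10/1 = 10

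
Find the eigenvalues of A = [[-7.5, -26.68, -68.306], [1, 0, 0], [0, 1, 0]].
Eigenvalues solve det(λI - A) = 0.
Characteristic polynomial: λ^3 + 7.5*λ^2 + 26.68*λ + 68.306 = 0.
Factor: (λ + 4.9)(λ^2 + 2.6*λ + 13.94) = 0.
Roots: -1.3 + 3.5j, -1.3 - 3.5j, -4.9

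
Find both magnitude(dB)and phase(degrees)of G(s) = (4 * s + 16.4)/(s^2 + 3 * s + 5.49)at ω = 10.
Substitute s = j*10: G(j10) = -0.0355939 - 0.434534j.
|G| = 20*log₁₀(sqrt(Re²+Im²)) = -7.21 dB.
∠G = atan2(Im, Re) = -94.68°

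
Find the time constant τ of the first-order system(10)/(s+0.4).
First-order system: τ = -1/pole. Pole = -0.4. τ = -1/(-0.4) = 2.5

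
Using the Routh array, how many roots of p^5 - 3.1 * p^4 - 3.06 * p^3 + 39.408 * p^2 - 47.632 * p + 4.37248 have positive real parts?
Routh array:
p^5: [1, -3.06, -47.632]; p^4: [-3.1, 39.408, 4.37248]; p^3: [9.65226, -46.2215]; p^2: [24.5631, 4.37248]; p^1: [-47.9397]; p^0: [4.37248]
First column: [1, -3.1, 9.65226, 24.5631, -47.9397, 4.37248]. Sign changes = RHP roots = 4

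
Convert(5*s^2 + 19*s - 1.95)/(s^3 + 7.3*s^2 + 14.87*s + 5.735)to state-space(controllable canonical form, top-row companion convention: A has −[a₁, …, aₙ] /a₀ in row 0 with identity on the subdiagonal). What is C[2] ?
Reachable canonical form: C = numerator coefficients (right-aligned, zero-padded to length n).
num = 5*s^2 + 19*s - 1.95, C = [[5, 19, -1.95]].
C[2] = -1.95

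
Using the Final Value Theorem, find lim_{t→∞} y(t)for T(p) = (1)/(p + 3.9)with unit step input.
FVT: lim_{t→∞} y(t) = lim_{p→0} p*Y(p) where Y(p) = T(p)/p.
= lim_{p→0} T(p) = T(0) = num(0)/den(0) = 1/3.9 = 0.2564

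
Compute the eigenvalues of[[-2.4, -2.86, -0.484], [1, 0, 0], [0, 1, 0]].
Eigenvalues solve det(λI - A) = 0.
Characteristic polynomial: λ^3 + 2.4*λ^2 + 2.86*λ + 0.484 = 0.
Factor: (λ + 0.2)(λ^2 + 2.2*λ + 2.42) = 0.
Roots: -0.2, -1.1 + 1.1j, -1.1 - 1.1j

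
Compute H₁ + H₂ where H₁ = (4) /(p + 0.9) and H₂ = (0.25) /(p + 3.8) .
Parallel: H = H₁ + H₂ = (n₁·d₂ + n₂·d₁)/(d₁·d₂).
n₁·d₂ = 4*p + 15.2. n₂·d₁ = 0.25*p + 0.225. Sum = 4.25*p + 15.425. d₁·d₂ = p^2 + 4.7*p + 3.42.
H(p) = (4.25*p + 15.425)/(p^2 + 4.7*p + 3.42)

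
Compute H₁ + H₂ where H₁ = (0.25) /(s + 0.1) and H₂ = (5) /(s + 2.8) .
Parallel: H = H₁ + H₂ = (n₁·d₂ + n₂·d₁)/(d₁·d₂).
n₁·d₂ = 0.25*s + 0.7. n₂·d₁ = 5*s + 0.5. Sum = 5.25*s + 1.2. d₁·d₂ = s^2 + 2.9*s + 0.28.
H(s) = (5.25*s + 1.2)/(s^2 + 2.9*s + 0.28)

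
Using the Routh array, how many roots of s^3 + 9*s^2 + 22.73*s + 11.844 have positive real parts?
Routh array:
s^3: [1, 22.73]; s^2: [9, 11.844]; s^1: [21.414]; s^0: [11.844]
First column: [1, 9, 21.414, 11.844]. Sign changes = RHP roots = 0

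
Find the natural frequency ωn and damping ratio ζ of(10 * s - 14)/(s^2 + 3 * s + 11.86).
Underdamped: complex pole -1.5 + 3.1j. ωn = |pole| = 3.444, ζ = -Re(pole)/ωn = 0.4356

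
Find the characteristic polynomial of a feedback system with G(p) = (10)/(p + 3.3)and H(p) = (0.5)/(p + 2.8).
Characteristic poly = G_den * H_den + G_num * H_num = (p^2 + 6.1*p + 9.24) + (5) = p^2 + 6.1*p + 14.24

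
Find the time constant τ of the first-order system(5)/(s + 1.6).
First-order system: τ = -1/pole. Pole = -1.6. τ = -1/(-1.6) = 0.625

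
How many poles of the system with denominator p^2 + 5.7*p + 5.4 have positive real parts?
p^2 + 5.7*p + 5.4 = (p + 4.5)(p + 1.2). Poles: -1.2, -4.5. RHP poles (Re>0): 0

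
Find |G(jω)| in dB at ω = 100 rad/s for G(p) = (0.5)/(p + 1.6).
Substitute p = j*100: G(j100) = 7.99795e-05 - 0.00499872j.
|G(j100)| = sqrt(Re² + Im²) = 0.004999.
20*log₁₀(0.004999) = -46.02 dB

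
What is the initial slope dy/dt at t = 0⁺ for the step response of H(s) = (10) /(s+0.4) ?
IVT: y'(0⁺) = lim_{s→∞} s²·Y(s) = lim_{s→∞} s·H(s).
deg(num) = 0, deg(den) = 1, relative degree = 1, so s·H(s) → (leading num)/(leading den) = 10/1 = 10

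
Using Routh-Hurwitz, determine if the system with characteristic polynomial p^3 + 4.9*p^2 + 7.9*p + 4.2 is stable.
Routh array:
p^3: [1, 7.9]; p^2: [4.9, 4.2]; p^1: [7.04286]; p^0: [4.2]
First column: [1, 4.9, 7.04286, 4.2]. Sign changes = 0.
Yes, stable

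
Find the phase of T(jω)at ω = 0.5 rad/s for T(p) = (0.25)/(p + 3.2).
Substitute p = j*0.5: T(j0.5) = 0.0762631 - 0.0119161j.
∠T(j0.5) = atan2(Im, Re) = atan2(-0.0119161, 0.0762631) = -8.88°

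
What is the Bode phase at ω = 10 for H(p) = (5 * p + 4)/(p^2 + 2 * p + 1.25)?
Substitute p = j*10: H(j10) = 0.0595967 - 0.494259j.
∠H(j10) = atan2(Im, Re) = atan2(-0.494259, 0.0595967) = -83.12°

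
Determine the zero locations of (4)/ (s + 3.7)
Numerator is a nonzero constant (4) → Zeros: none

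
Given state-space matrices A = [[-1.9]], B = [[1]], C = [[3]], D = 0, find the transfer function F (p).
F(p) = C(pI - A)⁻¹B + D.
Characteristic polynomial det(pI - A) = p + 1.9.
Numerator from C·adj(pI-A)·B + D·det(pI-A) = 3.
F(p) = (3)/(p + 1.9)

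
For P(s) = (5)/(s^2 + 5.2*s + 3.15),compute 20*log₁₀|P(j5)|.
Substitute s = j*5: P(j5) = -0.0947181 - 0.112708j.
|P(j5)| = sqrt(Re² + Im²) = 0.1472.
20*log₁₀(0.1472) = -16.64 dB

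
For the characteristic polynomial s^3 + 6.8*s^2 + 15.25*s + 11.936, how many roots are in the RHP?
s^3 + 6.8*s^2 + 15.25*s + 11.936 = (s + 3.2)(s^2 + 3.6*s + 3.73). Poles: -1.8 + 0.7j, -1.8 - 0.7j, -3.2. RHP poles (Re>0): 0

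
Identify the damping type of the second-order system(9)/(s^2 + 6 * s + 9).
Standard form: ωn²/(s²+2ζωn·s+ωn²) gives ωn=3, ζ=1.
Critically damped (ζ = 1)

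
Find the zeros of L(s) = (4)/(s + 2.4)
Numerator is a nonzero constant (4) → Zeros: none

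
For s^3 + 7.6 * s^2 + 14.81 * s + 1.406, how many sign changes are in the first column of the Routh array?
Routh array:
s^3: [1, 14.81]; s^2: [7.6, 1.406]; s^1: [14.625]; s^0: [1.406]
First column: [1, 7.6, 14.625, 1.406]. Sign changes = 0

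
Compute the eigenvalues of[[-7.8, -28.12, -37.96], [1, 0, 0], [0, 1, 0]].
Eigenvalues solve det(λI - A) = 0.
Characteristic polynomial: λ^3 + 7.8*λ^2 + 28.12*λ + 37.96 = 0.
Factor: (λ + 2.6)(λ^2 + 5.2*λ + 14.6) = 0.
Roots: -2.6, -2.6 + 2.8j, -2.6 - 2.8j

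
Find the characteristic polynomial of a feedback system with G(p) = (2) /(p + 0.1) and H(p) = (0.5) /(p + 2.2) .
Characteristic poly = G_den * H_den + G_num * H_num = (p^2 + 2.3*p + 0.22) + (1) = p^2 + 2.3*p + 1.22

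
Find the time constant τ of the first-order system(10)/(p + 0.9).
First-order system: τ = -1/pole. Pole = -0.9. τ = -1/(-0.9) = 1.111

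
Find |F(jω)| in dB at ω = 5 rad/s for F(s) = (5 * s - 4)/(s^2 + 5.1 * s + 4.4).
Substitute s = j*5: F(j5) = 0.669917 - 0.384325j.
|F(j5)| = sqrt(Re² + Im²) = 0.7723.
20*log₁₀(0.7723) = -2.24 dB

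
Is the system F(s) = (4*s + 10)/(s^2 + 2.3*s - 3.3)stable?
Denominator: s^2 + 2.3*s - 3.3 = (s - 1)(s + 3.3). Poles: -3.3, 1. All Re(p)<0: No (unstable)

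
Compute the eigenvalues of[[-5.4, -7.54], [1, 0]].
Eigenvalues solve det(λI - A) = 0.
Characteristic polynomial: λ^2 + 5.4*λ + 7.54 = 0.
Roots: -2.7 + 0.5j, -2.7 - 0.5j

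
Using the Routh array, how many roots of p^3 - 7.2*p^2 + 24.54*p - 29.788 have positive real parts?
Routh array:
p^3: [1, 24.54]; p^2: [-7.2, -29.788]; p^1: [20.4028]; p^0: [-29.788]
First column: [1, -7.2, 20.4028, -29.788]. Sign changes = RHP roots = 3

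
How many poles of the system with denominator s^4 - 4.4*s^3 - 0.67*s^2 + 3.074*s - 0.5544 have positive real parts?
s^4 - 4.4*s^3 - 0.67*s^2 + 3.074*s - 0.5544 = (s - 0.7)(s - 4.4)(s - 0.2)(s + 0.9). Poles: -0.9, 0.2, 0.7, 4.4. RHP poles (Re>0): 3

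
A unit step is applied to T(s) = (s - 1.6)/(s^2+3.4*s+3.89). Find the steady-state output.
FVT: lim_{t→∞} y(t) = lim_{s→0} s*Y(s) where Y(s) = T(s)/s.
= lim_{s→0} T(s) = T(0) = num(0)/den(0) = -1.6/3.89 = -0.4113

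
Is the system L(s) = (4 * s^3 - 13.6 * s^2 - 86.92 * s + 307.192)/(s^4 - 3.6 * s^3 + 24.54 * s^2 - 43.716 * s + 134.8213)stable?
Denominator: s^4 - 3.6*s^3 + 24.54*s^2 - 43.716*s + 134.8213 = (s^2 - 0.4*s + 12.29)(s^2 - 3.2*s + 10.97). Poles: 0.2 + 3.5j, 0.2 - 3.5j, 1.6 + 2.9j, 1.6 - 2.9j. All Re(p)<0: No (unstable)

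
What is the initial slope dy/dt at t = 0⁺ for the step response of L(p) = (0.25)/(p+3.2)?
IVT: y'(0⁺) = lim_{p→∞} p²·Y(p) = lim_{p→∞} p·L(p).
deg(num) = 0, deg(den) = 1, relative degree = 1, so p·L(p) → (leading num)/(leading den) = 0.25/1 = 0.25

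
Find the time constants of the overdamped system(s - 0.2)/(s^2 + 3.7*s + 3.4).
Overdamped: real poles at -1.7, -2. τ = -1/pole → τ₁ = 0.5882, τ₂ = 0.5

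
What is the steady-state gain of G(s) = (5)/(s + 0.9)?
DC gain = G(0) = num(0)/den(0) = 5/0.9 = 5.556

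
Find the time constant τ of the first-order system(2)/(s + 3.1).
First-order system: τ = -1/pole. Pole = -3.1. τ = -1/(-3.1) = 0.3226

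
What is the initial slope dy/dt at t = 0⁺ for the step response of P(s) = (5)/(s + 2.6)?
IVT: y'(0⁺) = lim_{s→∞} s²·Y(s) = lim_{s→∞} s·P(s).
deg(num) = 0, deg(den) = 1, relative degree = 1, so s·P(s) → (leading num)/(leading den) = 5/1 = 5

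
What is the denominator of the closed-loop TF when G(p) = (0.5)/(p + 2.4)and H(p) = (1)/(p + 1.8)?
Characteristic poly = G_den * H_den + G_num * H_num = (p^2 + 4.2*p + 4.32) + (0.5) = p^2 + 4.2*p + 4.82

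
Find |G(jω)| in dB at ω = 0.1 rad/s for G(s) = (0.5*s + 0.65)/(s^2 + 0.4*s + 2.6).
Substitute s = j*0.1: G(j0.1) = 0.251203 + 0.0154254j.
|G(j0.1)| = sqrt(Re² + Im²) = 0.2517.
20*log₁₀(0.2517) = -11.98 dB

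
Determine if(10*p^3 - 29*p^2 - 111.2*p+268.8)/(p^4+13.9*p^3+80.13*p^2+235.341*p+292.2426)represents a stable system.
Denominator: p^4 + 13.9*p^3 + 80.13*p^2 + 235.341*p + 292.2426 = (p + 3.9)(p + 4.6)(p^2 + 5.4*p + 16.29). Poles: -2.7 + 3j, -2.7 - 3j, -3.9, -4.6. All Re(p)<0: Yes (stable)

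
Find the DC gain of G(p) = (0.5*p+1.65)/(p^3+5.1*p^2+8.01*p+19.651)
DC gain = G(0) = num(0)/den(0) = 1.65/19.651 = 0.08397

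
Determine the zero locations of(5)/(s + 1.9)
Numerator is a nonzero constant (5) → Zeros: none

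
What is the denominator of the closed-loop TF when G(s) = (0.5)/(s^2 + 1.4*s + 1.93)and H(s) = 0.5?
Characteristic poly = G_den * H_den + G_num * H_num = (s^2 + 1.4*s + 1.93) + (0.25) = s^2 + 1.4*s + 2.18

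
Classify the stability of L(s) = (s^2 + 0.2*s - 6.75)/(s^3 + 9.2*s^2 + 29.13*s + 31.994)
Denominator: s^3 + 9.2*s^2 + 29.13*s + 31.994 = (s + 3.4)(s^2 + 5.8*s + 9.41). Poles: -2.9 + 1j, -2.9 - 1j, -3.4. Stable (all poles in LHP)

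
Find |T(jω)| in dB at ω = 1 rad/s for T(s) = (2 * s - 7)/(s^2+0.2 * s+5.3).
Substitute s = j*1: T(j1) = -1.60281 + 0.539665j.
|T(j1)| = sqrt(Re² + Im²) = 1.691.
20*log₁₀(1.691) = 4.56 dB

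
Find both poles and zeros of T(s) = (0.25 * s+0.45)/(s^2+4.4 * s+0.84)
Set denominator = 0: s^2 + 4.4*s + 0.84 = (s + 4.2)(s + 0.2) = 0 → Poles: -0.2, -4.2
Set numerator = 0: 0.25*s + 0.45 = 0 → Zeros: -1.8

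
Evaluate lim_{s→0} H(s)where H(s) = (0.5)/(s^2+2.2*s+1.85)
DC gain = H(0) = num(0)/den(0) = 0.5/1.85 = 0.2703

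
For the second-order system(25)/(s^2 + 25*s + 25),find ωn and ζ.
Standard form: ωn²/(s²+2ζωn·s+ωn²).
const=25=ωn² → ωn=5, s coeff=25=2ζωn → ζ=2.5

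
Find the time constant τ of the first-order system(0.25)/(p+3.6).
First-order system: τ = -1/pole. Pole = -3.6. τ = -1/(-3.6) = 0.2778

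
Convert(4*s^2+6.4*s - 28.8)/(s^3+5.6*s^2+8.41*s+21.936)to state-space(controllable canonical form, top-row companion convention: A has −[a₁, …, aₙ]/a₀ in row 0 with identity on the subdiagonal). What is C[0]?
Reachable canonical form: C = numerator coefficients (right-aligned, zero-padded to length n).
num = 4*s^2 + 6.4*s - 28.8, C = [[4, 6.4, -28.8]].
C[0] = 4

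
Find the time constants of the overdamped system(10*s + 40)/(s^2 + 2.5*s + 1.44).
Overdamped: real poles at -0.9, -1.6. τ = -1/pole → τ₁ = 1.111, τ₂ = 0.625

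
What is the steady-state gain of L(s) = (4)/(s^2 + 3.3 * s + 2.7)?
DC gain = L(0) = num(0)/den(0) = 4/2.7 = 1.481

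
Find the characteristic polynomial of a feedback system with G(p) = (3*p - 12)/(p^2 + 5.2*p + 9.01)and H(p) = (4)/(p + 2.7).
Characteristic poly = G_den * H_den + G_num * H_num = (p^3 + 7.9*p^2 + 23.05*p + 24.327) + (12*p - 48) = p^3 + 7.9*p^2 + 35.05*p - 23.673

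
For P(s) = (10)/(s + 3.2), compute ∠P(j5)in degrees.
Substitute s = j*5: P(j5) = 0.908059 - 1.41884j.
∠P(j5) = atan2(Im, Re) = atan2(-1.41884, 0.908059) = -57.38°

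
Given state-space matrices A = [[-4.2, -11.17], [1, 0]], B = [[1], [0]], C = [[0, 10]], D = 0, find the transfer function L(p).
L(p) = C(pI - A)⁻¹B + D.
Characteristic polynomial det(pI - A) = p^2 + 4.2*p + 11.17.
Numerator from C·adj(pI-A)·B + D·det(pI-A) = 10.
L(p) = (10)/(p^2 + 4.2*p + 11.17)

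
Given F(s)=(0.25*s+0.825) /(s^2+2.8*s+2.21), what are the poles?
Set denominator = 0: s^2 + 2.8*s + 2.21 = 0 → Poles: -1.4 + 0.5j, -1.4 - 0.5j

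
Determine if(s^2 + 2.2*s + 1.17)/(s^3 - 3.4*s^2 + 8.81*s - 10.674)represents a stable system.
Denominator: s^3 - 3.4*s^2 + 8.81*s - 10.674 = (s - 1.8)(s^2 - 1.6*s + 5.93). Poles: 0.8 + 2.3j, 0.8 - 2.3j, 1.8. All Re(p)<0: No (unstable)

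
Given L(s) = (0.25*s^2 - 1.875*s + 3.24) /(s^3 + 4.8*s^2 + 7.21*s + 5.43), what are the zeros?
Set numerator = 0: 0.25*s^2 - 1.875*s + 3.24 = 0.25*(s - 2.7)(s - 4.8) = 0 → Zeros: 2.7, 4.8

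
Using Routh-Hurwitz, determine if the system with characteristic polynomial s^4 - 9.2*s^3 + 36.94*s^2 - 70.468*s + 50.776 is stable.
Routh array:
s^4: [1, 36.94, 50.776]; s^3: [-9.2, -70.468]; s^2: [29.2804, 50.776]; s^1: [-54.514]; s^0: [50.776]
First column: [1, -9.2, 29.2804, -54.514, 50.776]. Sign changes = 4.
No, unstable (4 RHP root(s))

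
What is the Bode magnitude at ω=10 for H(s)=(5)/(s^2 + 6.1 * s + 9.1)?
Substitute s = j*10: H(j10) = -0.0379262 - 0.025451j.
|H(j10)| = sqrt(Re² + Im²) = 0.04567.
20*log₁₀(0.04567) = -26.81 dB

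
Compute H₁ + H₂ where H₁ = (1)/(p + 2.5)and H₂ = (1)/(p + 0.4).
Parallel: H = H₁ + H₂ = (n₁·d₂ + n₂·d₁)/(d₁·d₂).
n₁·d₂ = p + 0.4. n₂·d₁ = p + 2.5. Sum = 2*p + 2.9. d₁·d₂ = p^2 + 2.9*p + 1.
H(p) = (2*p + 2.9)/(p^2 + 2.9*p + 1)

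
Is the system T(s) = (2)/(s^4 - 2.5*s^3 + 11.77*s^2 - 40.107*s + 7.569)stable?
Denominator: s^4 - 2.5*s^3 + 11.77*s^2 - 40.107*s + 7.569 = (s - 2.9)(s - 0.2)(s^2 + 0.6*s + 13.05). Poles: -0.3 + 3.6j, -0.3 - 3.6j, 0.2, 2.9. All Re(p)<0: No (unstable)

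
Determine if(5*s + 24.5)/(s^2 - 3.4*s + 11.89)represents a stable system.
Denominator: s^2 - 3.4*s + 11.89. Poles: 1.7 + 3j, 1.7 - 3j. All Re(p)<0: No (unstable)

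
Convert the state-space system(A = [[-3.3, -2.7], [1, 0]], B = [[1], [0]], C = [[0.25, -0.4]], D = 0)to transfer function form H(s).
H(s) = C(sI - A)⁻¹B + D.
Characteristic polynomial det(sI - A) = s^2 + 3.3*s + 2.7.
Numerator from C·adj(sI-A)·B + D·det(sI-A) = 0.25*s - 0.4.
H(s) = (0.25*s - 0.4)/(s^2 + 3.3*s + 2.7)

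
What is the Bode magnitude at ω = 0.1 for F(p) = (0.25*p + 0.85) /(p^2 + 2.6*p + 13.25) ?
Substitute p = j*0.1: F(j0.1) = 0.0642117 + 0.000627262j.
|F(j0.1)| = sqrt(Re² + Im²) = 0.06421.
20*log₁₀(0.06421) = -23.85 dB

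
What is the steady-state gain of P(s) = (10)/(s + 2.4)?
DC gain = P(0) = num(0)/den(0) = 10/2.4 = 4.167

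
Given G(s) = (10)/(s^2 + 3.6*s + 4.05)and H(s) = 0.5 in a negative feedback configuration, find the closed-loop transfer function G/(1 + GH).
Closed-loop T = G/(1+GH).
Numerator: G_num * H_den = 10.
Denominator: G_den * H_den + G_num * H_num = (s^2 + 3.6*s + 4.05) + (5) = s^2 + 3.6*s + 9.05.
T(s) = (10)/(s^2 + 3.6*s + 9.05)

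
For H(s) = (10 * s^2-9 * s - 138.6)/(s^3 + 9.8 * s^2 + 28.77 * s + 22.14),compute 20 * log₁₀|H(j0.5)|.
Substitute s = j*0.5: H(j0.5) = -4.80917 + 3.25438j.
|H(j0.5)| = sqrt(Re² + Im²) = 5.807.
20*log₁₀(5.807) = 15.28 dB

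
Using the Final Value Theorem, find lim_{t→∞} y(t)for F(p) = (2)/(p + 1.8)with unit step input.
FVT: lim_{t→∞} y(t) = lim_{p→0} p*Y(p) where Y(p) = F(p)/p.
= lim_{p→0} F(p) = F(0) = num(0)/den(0) = 2/1.8 = 1.111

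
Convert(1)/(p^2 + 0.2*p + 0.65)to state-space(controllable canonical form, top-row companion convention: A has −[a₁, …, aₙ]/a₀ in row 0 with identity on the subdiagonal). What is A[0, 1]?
Reachable canonical form for den = p^2 + 0.2*p + 0.65: top row of A = -[a₁,a₂,...,aₙ]/a₀, ones on the subdiagonal, zeros elsewhere.
A = [[-0.2, -0.65], [1, 0]].
A[0,1] = -0.65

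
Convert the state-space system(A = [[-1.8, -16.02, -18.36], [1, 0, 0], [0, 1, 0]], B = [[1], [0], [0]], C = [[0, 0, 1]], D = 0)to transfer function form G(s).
G(s) = C(sI - A)⁻¹B + D.
Characteristic polynomial det(sI - A) = s^3 + 1.8*s^2 + 16.02*s + 18.36.
Numerator from C·adj(sI-A)·B + D·det(sI-A) = 1.
G(s) = (1)/(s^3 + 1.8*s^2 + 16.02*s + 18.36)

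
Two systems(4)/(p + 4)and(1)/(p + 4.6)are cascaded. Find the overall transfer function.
Series: H = H₁ · H₂ = (n₁·n₂)/(d₁·d₂).
Num: n₁·n₂ = 4. Den: d₁·d₂ = p^2 + 8.6*p + 18.4.
H(p) = (4)/(p^2 + 8.6*p + 18.4)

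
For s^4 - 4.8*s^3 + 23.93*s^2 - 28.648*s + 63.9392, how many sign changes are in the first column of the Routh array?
Routh array:
s^4: [1, 23.93, 63.9392]; s^3: [-4.8, -28.648]; s^2: [17.9617, 63.9392]; s^1: [-11.5612]; s^0: [63.9392]
First column: [1, -4.8, 17.9617, -11.5612, 63.9392]. Sign changes = 4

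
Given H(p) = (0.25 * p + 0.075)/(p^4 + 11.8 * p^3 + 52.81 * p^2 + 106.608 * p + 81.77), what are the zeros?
Set numerator = 0: 0.25*p + 0.075 = 0 → Zeros: -0.3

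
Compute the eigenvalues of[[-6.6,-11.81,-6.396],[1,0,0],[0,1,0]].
Eigenvalues solve det(λI - A) = 0.
Characteristic polynomial: λ^3 + 6.6*λ^2 + 11.81*λ + 6.396 = 0.
Factor: (λ + 1.2)(λ + 1.3)(λ + 4.1) = 0.
Roots: -1.2, -1.3, -4.1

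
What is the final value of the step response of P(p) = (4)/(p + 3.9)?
FVT: lim_{t→∞} y(t) = lim_{p→0} p*Y(p) where Y(p) = P(p)/p.
= lim_{p→0} P(p) = P(0) = num(0)/den(0) = 4/3.9 = 1.026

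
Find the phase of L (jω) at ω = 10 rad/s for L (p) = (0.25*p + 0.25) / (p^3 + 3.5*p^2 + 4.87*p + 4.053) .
Substitute p = j*10: L(j10) = -0.00240544 - 0.000611957j.
∠L(j10) = atan2(Im, Re) = atan2(-0.000611957, -0.00240544) = -165.73°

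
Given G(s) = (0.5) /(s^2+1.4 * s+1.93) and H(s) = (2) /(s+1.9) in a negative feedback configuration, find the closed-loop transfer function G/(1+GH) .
Closed-loop T = G/(1+GH).
Numerator: G_num * H_den = 0.5*s + 0.95.
Denominator: G_den * H_den + G_num * H_num = (s^3 + 3.3*s^2 + 4.59*s + 3.667) + (1) = s^3 + 3.3*s^2 + 4.59*s + 4.667.
T(s) = (0.5*s + 0.95)/(s^3 + 3.3*s^2 + 4.59*s + 4.667)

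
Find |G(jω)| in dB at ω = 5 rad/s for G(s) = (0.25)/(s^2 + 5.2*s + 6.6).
Substitute s = j*5: G(j5) = -0.00453399 - 0.00640672j.
|G(j5)| = sqrt(Re² + Im²) = 0.007849.
20*log₁₀(0.007849) = -42.10 dB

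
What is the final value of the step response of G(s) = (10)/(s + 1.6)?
FVT: lim_{t→∞} y(t) = lim_{s→0} s*Y(s) where Y(s) = G(s)/s.
= lim_{s→0} G(s) = G(0) = num(0)/den(0) = 10/1.6 = 6.25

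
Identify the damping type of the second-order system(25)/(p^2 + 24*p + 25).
Standard form: ωn²/(p²+2ζωn·p+ωn²) gives ωn=5, ζ=2.4.
Overdamped (ζ = 2.4 > 1)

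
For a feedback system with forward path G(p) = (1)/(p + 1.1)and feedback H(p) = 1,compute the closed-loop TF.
Closed-loop T = G/(1+GH).
Numerator: G_num * H_den = 1.
Denominator: G_den * H_den + G_num * H_num = (p + 1.1) + (1) = p + 2.1.
T(p) = (1)/(p + 2.1)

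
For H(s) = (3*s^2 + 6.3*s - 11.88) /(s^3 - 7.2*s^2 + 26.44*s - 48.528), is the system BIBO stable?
Denominator: s^3 - 7.2*s^2 + 26.44*s - 48.528 = (s - 3.6)(s^2 - 3.6*s + 13.48). Poles: 1.8 + 3.2j, 1.8 - 3.2j, 3.6. All Re(p)<0: No (unstable)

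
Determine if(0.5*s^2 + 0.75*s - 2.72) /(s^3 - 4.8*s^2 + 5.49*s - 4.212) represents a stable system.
Denominator: s^3 - 4.8*s^2 + 5.49*s - 4.212 = (s - 3.6)(s^2 - 1.2*s + 1.17). Poles: 0.6 + 0.9j, 0.6 - 0.9j, 3.6. All Re(p)<0: No (unstable)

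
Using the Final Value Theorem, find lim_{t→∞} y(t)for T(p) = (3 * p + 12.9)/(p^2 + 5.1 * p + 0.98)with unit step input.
FVT: lim_{t→∞} y(t) = lim_{p→0} p*Y(p) where Y(p) = T(p)/p.
= lim_{p→0} T(p) = T(0) = num(0)/den(0) = 12.9/0.98 = 13.16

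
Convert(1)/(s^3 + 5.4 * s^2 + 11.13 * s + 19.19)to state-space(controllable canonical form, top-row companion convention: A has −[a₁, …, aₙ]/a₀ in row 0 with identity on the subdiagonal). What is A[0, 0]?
Reachable canonical form for den = s^3 + 5.4*s^2 + 11.13*s + 19.19: top row of A = -[a₁,a₂,...,aₙ]/a₀, ones on the subdiagonal, zeros elsewhere.
A = [[-5.4, -11.13, -19.19], [1, 0, 0], [0, 1, 0]].
A[0,0] = -5.4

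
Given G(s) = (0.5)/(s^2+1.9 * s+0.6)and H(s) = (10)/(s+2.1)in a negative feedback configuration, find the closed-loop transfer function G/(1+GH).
Closed-loop T = G/(1+GH).
Numerator: G_num * H_den = 0.5*s + 1.05.
Denominator: G_den * H_den + G_num * H_num = (s^3 + 4*s^2 + 4.59*s + 1.26) + (5) = s^3 + 4*s^2 + 4.59*s + 6.26.
T(s) = (0.5*s + 1.05)/(s^3 + 4*s^2 + 4.59*s + 6.26)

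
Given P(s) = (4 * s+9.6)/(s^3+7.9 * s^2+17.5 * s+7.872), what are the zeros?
Set numerator = 0: 4*s + 9.6 = 0 → Zeros: -2.4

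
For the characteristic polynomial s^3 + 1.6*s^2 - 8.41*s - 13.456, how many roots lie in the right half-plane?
Factor: s^3 + 1.6*s^2 - 8.41*s - 13.456 = (s - 2.9)(s + 2.9)(s + 1.6).
Roots: -1.6, -2.9, 2.9.
RHP roots (Re>0): 1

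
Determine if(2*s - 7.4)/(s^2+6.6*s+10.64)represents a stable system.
Denominator: s^2 + 6.6*s + 10.64 = (s + 2.8)(s + 3.8). Poles: -2.8, -3.8. All Re(p)<0: Yes (stable)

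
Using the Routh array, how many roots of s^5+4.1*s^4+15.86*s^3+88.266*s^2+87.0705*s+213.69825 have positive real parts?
Routh array:
s^5: [1, 15.86, 87.0705]; s^4: [4.1, 88.266, 213.69825]; s^3: [-5.66829, 34.949]; s^2: [113.545, 213.69825]; s^1: [45.617]; s^0: [213.69825]
First column: [1, 4.1, -5.66829, 113.545, 45.617, 213.69825]. Sign changes = RHP roots = 2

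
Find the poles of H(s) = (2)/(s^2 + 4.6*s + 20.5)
Set denominator = 0: s^2 + 4.6*s + 20.5 = 0 → Poles: -2.3 + 3.9j, -2.3 - 3.9j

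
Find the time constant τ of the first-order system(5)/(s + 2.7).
First-order system: τ = -1/pole. Pole = -2.7. τ = -1/(-2.7) = 0.3704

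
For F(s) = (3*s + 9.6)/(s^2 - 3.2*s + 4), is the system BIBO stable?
Denominator: s^2 - 3.2*s + 4. Poles: 1.6 + 1.2j, 1.6 - 1.2j. All Re(p)<0: No (unstable)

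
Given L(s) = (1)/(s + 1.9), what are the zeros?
Numerator is a nonzero constant (1) → Zeros: none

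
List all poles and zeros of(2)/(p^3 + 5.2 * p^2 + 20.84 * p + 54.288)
Set denominator = 0: p^3 + 5.2*p^2 + 20.84*p + 54.288 = (p + 3.6)(p^2 + 1.6*p + 15.08) = 0 → Poles: -0.8 + 3.8j, -0.8 - 3.8j, -3.6
Numerator is a nonzero constant (2) → Zeros: none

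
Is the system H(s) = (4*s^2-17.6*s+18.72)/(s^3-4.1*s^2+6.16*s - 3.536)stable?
Denominator: s^3 - 4.1*s^2 + 6.16*s - 3.536 = (s - 1.7)(s^2 - 2.4*s + 2.08). Poles: 1.2 + 0.8j, 1.2 - 0.8j, 1.7. All Re(p)<0: No (unstable)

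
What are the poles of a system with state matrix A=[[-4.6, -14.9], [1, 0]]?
Eigenvalues solve det(λI - A) = 0.
Characteristic polynomial: λ^2 + 4.6*λ + 14.9 = 0.
Roots: -2.3 + 3.1j, -2.3 - 3.1j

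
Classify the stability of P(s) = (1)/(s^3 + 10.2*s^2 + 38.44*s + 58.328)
Denominator: s^3 + 10.2*s^2 + 38.44*s + 58.328 = (s + 4.6)(s^2 + 5.6*s + 12.68). Poles: -2.8 + 2.2j, -2.8 - 2.2j, -4.6. Stable (all poles in LHP)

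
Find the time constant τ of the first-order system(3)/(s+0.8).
First-order system: τ = -1/pole. Pole = -0.8. τ = -1/(-0.8) = 1.25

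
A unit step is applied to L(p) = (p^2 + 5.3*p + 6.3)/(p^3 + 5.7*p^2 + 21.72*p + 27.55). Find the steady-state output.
FVT: lim_{t→∞} y(t) = lim_{p→0} p*Y(p) where Y(p) = L(p)/p.
= lim_{p→0} L(p) = L(0) = num(0)/den(0) = 6.3/27.55 = 0.2287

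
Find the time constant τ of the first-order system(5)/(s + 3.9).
First-order system: τ = -1/pole. Pole = -3.9. τ = -1/(-3.9) = 0.2564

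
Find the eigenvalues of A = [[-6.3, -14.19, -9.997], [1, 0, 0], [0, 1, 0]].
Eigenvalues solve det(λI - A) = 0.
Characteristic polynomial: λ^3 + 6.3*λ^2 + 14.19*λ + 9.997 = 0.
Factor: (λ + 1.3)(λ^2 + 5*λ + 7.69) = 0.
Roots: -1.3, -2.5 + 1.2j, -2.5 - 1.2j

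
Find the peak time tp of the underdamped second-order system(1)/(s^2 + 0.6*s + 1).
Standard form: ωn²/(s²+2ζωn·s+ωn²) → ωn = 1, ζ = 0.3.
ωd = ωn·√(1-ζ²) = 1·√(1-0.3²) = 0.9539.
tp = π/ωd = π/0.9539 = 3.293 s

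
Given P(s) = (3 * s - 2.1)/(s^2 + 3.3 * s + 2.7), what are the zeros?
Set numerator = 0: 3*s - 2.1 = 0 → Zeros: 0.7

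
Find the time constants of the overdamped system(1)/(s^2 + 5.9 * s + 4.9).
Overdamped: real poles at -4.9, -1. τ = -1/pole → τ₁ = 0.2041, τ₂ = 1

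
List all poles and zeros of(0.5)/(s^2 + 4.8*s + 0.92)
Set denominator = 0: s^2 + 4.8*s + 0.92 = (s + 4.6)(s + 0.2) = 0 → Poles: -0.2, -4.6
Numerator is a nonzero constant (0.5) → Zeros: none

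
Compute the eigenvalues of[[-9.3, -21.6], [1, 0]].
Eigenvalues solve det(λI - A) = 0.
Characteristic polynomial: λ^2 + 9.3*λ + 21.6 = 0.
Factor: (λ + 4.8)(λ + 4.5) = 0.
Roots: -4.5, -4.8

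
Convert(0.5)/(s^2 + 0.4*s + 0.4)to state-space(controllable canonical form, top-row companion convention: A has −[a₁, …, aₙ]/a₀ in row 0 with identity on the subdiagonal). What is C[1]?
Reachable canonical form: C = numerator coefficients (right-aligned, zero-padded to length n).
num = 0.5, C = [[0, 0.5]].
C[1] = 0.5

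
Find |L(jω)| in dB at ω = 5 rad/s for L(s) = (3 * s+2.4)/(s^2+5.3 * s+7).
Substitute s = j*5: L(j5) = 0.345238 - 0.325067j.
|L(j5)| = sqrt(Re² + Im²) = 0.4742.
20*log₁₀(0.4742) = -6.48 dB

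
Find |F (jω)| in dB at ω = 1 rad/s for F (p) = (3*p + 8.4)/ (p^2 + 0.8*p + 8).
Substitute p = j*1: F(j1) = 1.23288 + 0.287671j.
|F(j1)| = sqrt(Re² + Im²) = 1.266.
20*log₁₀(1.266) = 2.05 dB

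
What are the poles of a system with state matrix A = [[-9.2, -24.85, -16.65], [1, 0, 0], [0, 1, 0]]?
Eigenvalues solve det(λI - A) = 0.
Characteristic polynomial: λ^3 + 9.2*λ^2 + 24.85*λ + 16.65 = 0.
Factor: (λ + 4.5)(λ + 3.7)(λ + 1) = 0.
Roots: -1, -3.7, -4.5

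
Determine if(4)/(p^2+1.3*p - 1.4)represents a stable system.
Denominator: p^2 + 1.3*p - 1.4 = (p - 0.7)(p + 2). Poles: -2, 0.7. All Re(p)<0: No (unstable)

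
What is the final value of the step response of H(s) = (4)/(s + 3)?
FVT: lim_{t→∞} y(t) = lim_{s→0} s*Y(s) where Y(s) = H(s)/s.
= lim_{s→0} H(s) = H(0) = num(0)/den(0) = 4/3 = 1.333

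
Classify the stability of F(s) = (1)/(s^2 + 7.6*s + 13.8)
Denominator: s^2 + 7.6*s + 13.8 = (s + 3)(s + 4.6). Poles: -3, -4.6. Stable (all poles in LHP)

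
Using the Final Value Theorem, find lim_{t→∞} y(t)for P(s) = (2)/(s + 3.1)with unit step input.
FVT: lim_{t→∞} y(t) = lim_{s→0} s*Y(s) where Y(s) = P(s)/s.
= lim_{s→0} P(s) = P(0) = num(0)/den(0) = 2/3.1 = 0.6452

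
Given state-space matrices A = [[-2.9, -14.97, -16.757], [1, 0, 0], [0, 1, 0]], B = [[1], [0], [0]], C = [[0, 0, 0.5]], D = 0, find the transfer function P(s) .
P(s) = C(sI - A)⁻¹B + D.
Characteristic polynomial det(sI - A) = s^3 + 2.9*s^2 + 14.97*s + 16.757.
Numerator from C·adj(sI-A)·B + D·det(sI-A) = 0.5.
P(s) = (0.5)/(s^3 + 2.9*s^2 + 14.97*s + 16.757)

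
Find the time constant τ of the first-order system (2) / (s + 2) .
First-order system: τ = -1/pole. Pole = -2. τ = -1/(-2) = 0.5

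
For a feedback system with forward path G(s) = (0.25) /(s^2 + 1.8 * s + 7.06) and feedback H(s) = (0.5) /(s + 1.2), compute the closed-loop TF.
Closed-loop T = G/(1+GH).
Numerator: G_num * H_den = 0.25*s + 0.3.
Denominator: G_den * H_den + G_num * H_num = (s^3 + 3*s^2 + 9.22*s + 8.472) + (0.125) = s^3 + 3*s^2 + 9.22*s + 8.597.
T(s) = (0.25*s + 0.3)/(s^3 + 3*s^2 + 9.22*s + 8.597)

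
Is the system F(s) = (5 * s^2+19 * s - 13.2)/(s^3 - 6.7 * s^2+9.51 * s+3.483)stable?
Denominator: s^3 - 6.7*s^2 + 9.51*s + 3.483 = (s - 2.7)(s - 4.3)(s + 0.3). Poles: -0.3, 2.7, 4.3. All Re(p)<0: No (unstable)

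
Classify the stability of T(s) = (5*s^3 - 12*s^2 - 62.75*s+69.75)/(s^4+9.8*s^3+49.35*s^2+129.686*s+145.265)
Denominator: s^4 + 9.8*s^3 + 49.35*s^2 + 129.686*s + 145.265 = (s^2 + 4.4*s + 17.09)(s^2 + 5.4*s + 8.5). Poles: -2.2 + 3.5j, -2.2 - 3.5j, -2.7 + 1.1j, -2.7 - 1.1j. Stable (all poles in LHP)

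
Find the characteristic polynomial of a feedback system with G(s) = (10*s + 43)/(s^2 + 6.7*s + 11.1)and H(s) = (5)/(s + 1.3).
Characteristic poly = G_den * H_den + G_num * H_num = (s^3 + 8*s^2 + 19.81*s + 14.43) + (50*s + 215) = s^3 + 8*s^2 + 69.81*s + 229.43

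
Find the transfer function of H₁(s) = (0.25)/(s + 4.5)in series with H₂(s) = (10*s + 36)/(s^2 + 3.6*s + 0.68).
Series: H = H₁ · H₂ = (n₁·n₂)/(d₁·d₂).
Num: n₁·n₂ = 2.5*s + 9. Den: d₁·d₂ = s^3 + 8.1*s^2 + 16.88*s + 3.06.
H(s) = (2.5*s + 9)/(s^3 + 8.1*s^2 + 16.88*s + 3.06)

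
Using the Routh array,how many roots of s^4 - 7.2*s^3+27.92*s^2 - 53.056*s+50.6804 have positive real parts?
Routh array:
s^4: [1, 27.92, 50.6804]; s^3: [-7.2, -53.056]; s^2: [20.5511, 50.6804]; s^1: [-35.3003]; s^0: [50.6804]
First column: [1, -7.2, 20.5511, -35.3003, 50.6804]. Sign changes = RHP roots = 4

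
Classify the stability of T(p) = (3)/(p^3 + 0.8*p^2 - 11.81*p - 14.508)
Denominator: p^3 + 0.8*p^2 - 11.81*p - 14.508 = (p - 3.6)(p + 1.3)(p + 3.1). Poles: -1.3, -3.1, 3.6. Unstable (1 pole(s) in RHP)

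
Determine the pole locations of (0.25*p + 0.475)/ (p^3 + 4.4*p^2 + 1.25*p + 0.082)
Set denominator = 0: p^3 + 4.4*p^2 + 1.25*p + 0.082 = (p + 0.2)(p + 0.1)(p + 4.1) = 0 → Poles: -0.1, -0.2, -4.1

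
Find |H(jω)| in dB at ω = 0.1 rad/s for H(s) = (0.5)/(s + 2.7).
Substitute s = j*0.1: H(j0.1) = 0.184932 - 0.00684932j.
|H(j0.1)| = sqrt(Re² + Im²) = 0.1851.
20*log₁₀(0.1851) = -14.65 dB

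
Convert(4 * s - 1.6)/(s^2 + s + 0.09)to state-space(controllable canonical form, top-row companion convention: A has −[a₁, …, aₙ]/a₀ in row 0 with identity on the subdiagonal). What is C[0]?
Reachable canonical form: C = numerator coefficients (right-aligned, zero-padded to length n).
num = 4*s - 1.6, C = [[4, -1.6]].
C[0] = 4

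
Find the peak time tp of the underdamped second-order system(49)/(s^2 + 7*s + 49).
Standard form: ωn²/(s²+2ζωn·s+ωn²) → ωn = 7, ζ = 0.5.
ωd = ωn·√(1-ζ²) = 7·√(1-0.5²) = 6.062.
tp = π/ωd = π/6.062 = 0.5182 s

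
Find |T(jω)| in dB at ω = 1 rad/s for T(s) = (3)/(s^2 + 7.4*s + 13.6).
Substitute s = j*1: T(j1) = 0.177033 - 0.103972j.
|T(j1)| = sqrt(Re² + Im²) = 0.2053.
20*log₁₀(0.2053) = -13.75 dB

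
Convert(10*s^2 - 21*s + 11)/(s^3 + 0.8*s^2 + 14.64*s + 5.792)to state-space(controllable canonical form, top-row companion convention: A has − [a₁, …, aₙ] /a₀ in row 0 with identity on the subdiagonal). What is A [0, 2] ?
Reachable canonical form for den = s^3 + 0.8*s^2 + 14.64*s + 5.792: top row of A = -[a₁,a₂,...,aₙ]/a₀, ones on the subdiagonal, zeros elsewhere.
A = [[-0.8, -14.64, -5.792], [1, 0, 0], [0, 1, 0]].
A[0,2] = -5.792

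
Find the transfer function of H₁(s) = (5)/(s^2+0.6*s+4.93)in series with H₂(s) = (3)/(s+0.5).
Series: H = H₁ · H₂ = (n₁·n₂)/(d₁·d₂).
Num: n₁·n₂ = 15. Den: d₁·d₂ = s^3 + 1.1*s^2 + 5.23*s + 2.465.
H(s) = (15)/(s^3 + 1.1*s^2 + 5.23*s + 2.465)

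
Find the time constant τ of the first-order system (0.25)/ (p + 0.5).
First-order system: τ = -1/pole. Pole = -0.5. τ = -1/(-0.5) = 2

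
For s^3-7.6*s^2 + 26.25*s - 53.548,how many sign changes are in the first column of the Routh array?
Routh array:
s^3: [1, 26.25]; s^2: [-7.6, -53.548]; s^1: [19.2042]; s^0: [-53.548]
First column: [1, -7.6, 19.2042, -53.548]. Sign changes = 3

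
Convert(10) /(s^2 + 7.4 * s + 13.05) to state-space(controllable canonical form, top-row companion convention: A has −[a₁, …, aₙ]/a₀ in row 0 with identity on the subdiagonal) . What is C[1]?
Reachable canonical form: C = numerator coefficients (right-aligned, zero-padded to length n).
num = 10, C = [[0, 10]].
C[1] = 10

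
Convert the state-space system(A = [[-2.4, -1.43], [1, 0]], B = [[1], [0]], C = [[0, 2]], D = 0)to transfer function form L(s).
L(s) = C(sI - A)⁻¹B + D.
Characteristic polynomial det(sI - A) = s^2 + 2.4*s + 1.43.
Numerator from C·adj(sI-A)·B + D·det(sI-A) = 2.
L(s) = (2)/(s^2 + 2.4*s + 1.43)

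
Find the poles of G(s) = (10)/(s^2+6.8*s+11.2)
Set denominator = 0: s^2 + 6.8*s + 11.2 = (s + 4)(s + 2.8) = 0 → Poles: -2.8, -4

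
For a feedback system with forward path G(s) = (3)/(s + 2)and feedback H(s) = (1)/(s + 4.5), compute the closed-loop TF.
Closed-loop T = G/(1+GH).
Numerator: G_num * H_den = 3*s + 13.5.
Denominator: G_den * H_den + G_num * H_num = (s^2 + 6.5*s + 9) + (3) = s^2 + 6.5*s + 12.
T(s) = (3*s + 13.5)/(s^2 + 6.5*s + 12)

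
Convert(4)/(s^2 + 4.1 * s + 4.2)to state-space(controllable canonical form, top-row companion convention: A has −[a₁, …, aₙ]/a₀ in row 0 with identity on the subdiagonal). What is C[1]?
Reachable canonical form: C = numerator coefficients (right-aligned, zero-padded to length n).
num = 4, C = [[0, 4]].
C[1] = 4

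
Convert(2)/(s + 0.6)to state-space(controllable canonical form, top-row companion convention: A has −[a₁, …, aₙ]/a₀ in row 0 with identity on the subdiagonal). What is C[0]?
Reachable canonical form: C = numerator coefficients (right-aligned, zero-padded to length n).
num = 2, C = [[2]].
C[0] = 2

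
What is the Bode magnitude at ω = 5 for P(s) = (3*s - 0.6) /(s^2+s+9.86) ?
Substitute s = j*5: P(j5) = 0.330753 - 0.881521j.
|P(j5)| = sqrt(Re² + Im²) = 0.9415.
20*log₁₀(0.9415) = -0.52 dB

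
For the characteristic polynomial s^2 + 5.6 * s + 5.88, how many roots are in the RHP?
s^2 + 5.6*s + 5.88 = (s + 1.4)(s + 4.2). Poles: -1.4, -4.2. RHP poles (Re>0): 0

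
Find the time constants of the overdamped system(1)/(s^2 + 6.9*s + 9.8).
Overdamped: real poles at -2, -4.9. τ = -1/pole → τ₁ = 0.5, τ₂ = 0.2041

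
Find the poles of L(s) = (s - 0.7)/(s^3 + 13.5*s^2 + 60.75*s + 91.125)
Set denominator = 0: s^3 + 13.5*s^2 + 60.75*s + 91.125 = (s + 4.5)(s + 4.5)(s + 4.5) = 0 → Poles: -4.5, -4.5, -4.5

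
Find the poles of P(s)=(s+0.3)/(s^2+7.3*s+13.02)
Set denominator = 0: s^2 + 7.3*s + 13.02 = (s + 4.2)(s + 3.1) = 0 → Poles: -3.1, -4.2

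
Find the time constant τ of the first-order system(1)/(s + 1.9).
First-order system: τ = -1/pole. Pole = -1.9. τ = -1/(-1.9) = 0.5263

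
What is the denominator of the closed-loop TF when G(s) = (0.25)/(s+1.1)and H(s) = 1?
Characteristic poly = G_den * H_den + G_num * H_num = (s + 1.1) + (0.25) = s + 1.35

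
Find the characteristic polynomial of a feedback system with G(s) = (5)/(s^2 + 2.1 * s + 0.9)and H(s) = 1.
Characteristic poly = G_den * H_den + G_num * H_num = (s^2 + 2.1*s + 0.9) + (5) = s^2 + 2.1*s + 5.9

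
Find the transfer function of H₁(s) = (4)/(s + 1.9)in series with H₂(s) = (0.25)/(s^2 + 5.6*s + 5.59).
Series: H = H₁ · H₂ = (n₁·n₂)/(d₁·d₂).
Num: n₁·n₂ = 1. Den: d₁·d₂ = s^3 + 7.5*s^2 + 16.23*s + 10.621.
H(s) = (1)/(s^3 + 7.5*s^2 + 16.23*s + 10.621)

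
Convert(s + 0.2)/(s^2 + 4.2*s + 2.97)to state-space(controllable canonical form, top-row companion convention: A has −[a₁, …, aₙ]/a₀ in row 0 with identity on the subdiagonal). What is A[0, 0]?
Reachable canonical form for den = s^2 + 4.2*s + 2.97: top row of A = -[a₁,a₂,...,aₙ]/a₀, ones on the subdiagonal, zeros elsewhere.
A = [[-4.2, -2.97], [1, 0]].
A[0,0] = -4.2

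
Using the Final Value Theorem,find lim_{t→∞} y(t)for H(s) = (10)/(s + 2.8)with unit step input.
FVT: lim_{t→∞} y(t) = lim_{s→0} s*Y(s) where Y(s) = H(s)/s.
= lim_{s→0} H(s) = H(0) = num(0)/den(0) = 10/2.8 = 3.571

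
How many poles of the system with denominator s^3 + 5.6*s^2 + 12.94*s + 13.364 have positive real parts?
s^3 + 5.6*s^2 + 12.94*s + 13.364 = (s + 2.6)(s^2 + 3*s + 5.14). Poles: -1.5 + 1.7j, -1.5 - 1.7j, -2.6. RHP poles (Re>0): 0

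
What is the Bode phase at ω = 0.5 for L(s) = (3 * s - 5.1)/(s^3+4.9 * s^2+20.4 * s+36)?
Substitute s = j*0.5: L(j0.5) = -0.123771 + 0.0789934j.
∠L(j0.5) = atan2(Im, Re) = atan2(0.0789934, -0.123771) = 147.45°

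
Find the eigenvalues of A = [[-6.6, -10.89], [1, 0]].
Eigenvalues solve det(λI - A) = 0.
Characteristic polynomial: λ^2 + 6.6*λ + 10.89 = 0.
Factor: (λ + 3.3)(λ + 3.3) = 0.
Roots: -3.3, -3.3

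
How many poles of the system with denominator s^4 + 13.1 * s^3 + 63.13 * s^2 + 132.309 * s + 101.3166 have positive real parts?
s^4 + 13.1*s^3 + 63.13*s^2 + 132.309*s + 101.3166 = (s + 3.3)(s + 3.4)(s + 4.3)(s + 2.1). Poles: -2.1, -3.3, -3.4, -4.3. RHP poles (Re>0): 0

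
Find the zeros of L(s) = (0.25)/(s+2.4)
Numerator is a nonzero constant (0.25) → Zeros: none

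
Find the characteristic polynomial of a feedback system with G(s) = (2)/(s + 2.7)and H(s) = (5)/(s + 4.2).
Characteristic poly = G_den * H_den + G_num * H_num = (s^2 + 6.9*s + 11.34) + (10) = s^2 + 6.9*s + 21.34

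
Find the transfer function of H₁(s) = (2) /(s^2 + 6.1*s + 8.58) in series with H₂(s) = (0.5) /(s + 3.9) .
Series: H = H₁ · H₂ = (n₁·n₂)/(d₁·d₂).
Num: n₁·n₂ = 1. Den: d₁·d₂ = s^3 + 10*s^2 + 32.37*s + 33.462.
H(s) = (1)/(s^3 + 10*s^2 + 32.37*s + 33.462)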